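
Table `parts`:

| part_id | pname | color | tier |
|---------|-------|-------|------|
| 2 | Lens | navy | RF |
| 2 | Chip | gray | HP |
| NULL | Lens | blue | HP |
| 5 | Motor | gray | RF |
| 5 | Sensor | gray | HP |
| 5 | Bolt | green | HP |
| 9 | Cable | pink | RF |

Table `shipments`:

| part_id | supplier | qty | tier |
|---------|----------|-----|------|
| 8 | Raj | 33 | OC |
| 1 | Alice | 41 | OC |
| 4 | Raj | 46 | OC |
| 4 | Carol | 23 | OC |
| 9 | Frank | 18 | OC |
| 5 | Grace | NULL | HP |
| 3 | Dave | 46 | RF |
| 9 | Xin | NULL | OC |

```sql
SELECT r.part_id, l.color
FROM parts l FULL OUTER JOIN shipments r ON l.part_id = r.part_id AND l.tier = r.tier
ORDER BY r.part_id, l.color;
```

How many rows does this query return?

FULL OUTER JOIN keeps every row from both sides; unmatched rows get NULL for the other side's columns.
Matching on l.part_id = r.part_id AND l.tier = r.tier. A NULL in a compared column never satisfies the condition.
Matched pairs: 2; unmatched l rows kept: 5; unmatched r rows kept: 7.
Total: 2 matched + 12 padded = 14 rows.

14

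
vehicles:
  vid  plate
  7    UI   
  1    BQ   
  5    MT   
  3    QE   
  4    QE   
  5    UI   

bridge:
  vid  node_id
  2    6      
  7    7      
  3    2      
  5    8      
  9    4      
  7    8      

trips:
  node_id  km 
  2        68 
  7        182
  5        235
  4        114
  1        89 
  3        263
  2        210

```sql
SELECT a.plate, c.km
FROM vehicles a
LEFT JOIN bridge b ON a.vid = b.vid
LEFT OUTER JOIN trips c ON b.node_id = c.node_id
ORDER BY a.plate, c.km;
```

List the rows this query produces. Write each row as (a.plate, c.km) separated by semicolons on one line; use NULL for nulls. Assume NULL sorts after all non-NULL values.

Joins associate left-to-right: vehicles LEFT JOIN bridge on vid gives 7 intermediate row(s).
Then LEFT JOIN `trips c` on node_id: each of those 7 rows is kept; rows whose b.node_id has no match in c get NULL for c's columns.

(BQ, NULL); (MT, NULL); (QE, 68); (QE, 210); (QE, NULL); (UI, 182); (UI, NULL); (UI, NULL)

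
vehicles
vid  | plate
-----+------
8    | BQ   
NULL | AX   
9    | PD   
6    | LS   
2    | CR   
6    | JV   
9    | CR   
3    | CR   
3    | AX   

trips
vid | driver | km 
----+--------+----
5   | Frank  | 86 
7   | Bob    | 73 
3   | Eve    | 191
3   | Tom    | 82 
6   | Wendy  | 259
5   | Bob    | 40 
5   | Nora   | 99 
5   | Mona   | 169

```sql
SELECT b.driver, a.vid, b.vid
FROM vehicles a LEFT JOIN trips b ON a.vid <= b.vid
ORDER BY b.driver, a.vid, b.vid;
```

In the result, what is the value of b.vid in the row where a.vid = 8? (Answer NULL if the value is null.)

LEFT JOIN keeps every row from `vehicles`; unmatched rows get NULL for `trips`'s columns.
Matching on a.vid <= b.vid. A NULL in a compared column never satisfies the condition.
- vid=8: no b row matches, row kept with b columns NULL.
- vid=NULL: no b row matches, row kept with b columns NULL.
- vid=9: no b row matches, row kept with b columns NULL.
- vid=6: 2 matching b row(s), so 2 row(s) emitted.
- vid=2: 8 matching b row(s), so 8 row(s) emitted.
- vid=6: 2 matching b row(s), so 2 row(s) emitted.
- vid=9: no b row matches, row kept with b columns NULL.
- vid=3: 8 matching b row(s), so 8 row(s) emitted.
- vid=3: 8 matching b row(s), so 8 row(s) emitted.

NULL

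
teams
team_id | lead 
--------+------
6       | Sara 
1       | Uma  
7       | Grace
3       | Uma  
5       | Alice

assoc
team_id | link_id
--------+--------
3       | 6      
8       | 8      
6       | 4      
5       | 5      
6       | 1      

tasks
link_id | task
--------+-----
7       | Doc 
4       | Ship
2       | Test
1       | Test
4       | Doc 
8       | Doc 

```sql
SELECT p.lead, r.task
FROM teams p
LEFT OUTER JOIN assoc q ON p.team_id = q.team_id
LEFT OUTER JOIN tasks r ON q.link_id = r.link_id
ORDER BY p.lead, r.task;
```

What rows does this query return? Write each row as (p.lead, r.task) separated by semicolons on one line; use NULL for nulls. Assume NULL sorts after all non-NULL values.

(Alice, NULL); (Grace, NULL); (Sara, Doc); (Sara, Ship); (Sara, Test); (Uma, NULL); (Uma, NULL)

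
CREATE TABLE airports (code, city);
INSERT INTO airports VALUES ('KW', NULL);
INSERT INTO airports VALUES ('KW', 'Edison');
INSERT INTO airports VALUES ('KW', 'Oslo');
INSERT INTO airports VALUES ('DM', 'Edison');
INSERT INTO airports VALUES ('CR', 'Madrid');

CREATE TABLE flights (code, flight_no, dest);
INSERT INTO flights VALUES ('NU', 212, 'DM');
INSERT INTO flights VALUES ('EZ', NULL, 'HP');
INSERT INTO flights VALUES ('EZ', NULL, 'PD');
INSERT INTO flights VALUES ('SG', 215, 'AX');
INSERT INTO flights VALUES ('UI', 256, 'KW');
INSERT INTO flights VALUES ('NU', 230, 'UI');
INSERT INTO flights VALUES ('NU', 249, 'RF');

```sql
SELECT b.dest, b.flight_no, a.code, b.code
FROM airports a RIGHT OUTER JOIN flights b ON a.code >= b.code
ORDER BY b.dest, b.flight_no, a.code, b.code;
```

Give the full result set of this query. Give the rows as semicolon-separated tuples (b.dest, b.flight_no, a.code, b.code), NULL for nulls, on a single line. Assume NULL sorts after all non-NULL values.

RIGHT JOIN keeps every row from `flights`; unmatched rows get NULL for `airports`'s columns.
Matching on a.code >= b.code.
Matched pairs: 6; unmatched b rows kept: 5.

(AX, 215, NULL, SG); (DM, 212, NULL, NU); (HP, NULL, KW, EZ); (HP, NULL, KW, EZ); (HP, NULL, KW, EZ); (KW, 256, NULL, UI); (PD, NULL, KW, EZ); (PD, NULL, KW, EZ); (PD, NULL, KW, EZ); (RF, 249, NULL, NU); (UI, 230, NULL, NU)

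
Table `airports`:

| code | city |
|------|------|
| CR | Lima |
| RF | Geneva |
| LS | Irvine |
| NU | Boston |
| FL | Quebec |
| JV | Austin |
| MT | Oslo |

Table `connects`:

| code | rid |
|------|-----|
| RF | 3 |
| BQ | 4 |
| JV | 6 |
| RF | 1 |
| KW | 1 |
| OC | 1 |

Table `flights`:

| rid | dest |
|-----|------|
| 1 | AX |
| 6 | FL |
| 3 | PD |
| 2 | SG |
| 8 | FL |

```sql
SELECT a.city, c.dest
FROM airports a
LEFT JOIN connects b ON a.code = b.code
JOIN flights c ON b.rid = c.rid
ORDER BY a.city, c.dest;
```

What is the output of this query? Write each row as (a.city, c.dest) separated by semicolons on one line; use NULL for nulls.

Step 1 — a LEFT JOIN b on code → 8 row(s).
Then INNER JOIN `flights c` on rid: keep only rows whose b.rid appears in c.

(Austin, FL); (Geneva, AX); (Geneva, PD)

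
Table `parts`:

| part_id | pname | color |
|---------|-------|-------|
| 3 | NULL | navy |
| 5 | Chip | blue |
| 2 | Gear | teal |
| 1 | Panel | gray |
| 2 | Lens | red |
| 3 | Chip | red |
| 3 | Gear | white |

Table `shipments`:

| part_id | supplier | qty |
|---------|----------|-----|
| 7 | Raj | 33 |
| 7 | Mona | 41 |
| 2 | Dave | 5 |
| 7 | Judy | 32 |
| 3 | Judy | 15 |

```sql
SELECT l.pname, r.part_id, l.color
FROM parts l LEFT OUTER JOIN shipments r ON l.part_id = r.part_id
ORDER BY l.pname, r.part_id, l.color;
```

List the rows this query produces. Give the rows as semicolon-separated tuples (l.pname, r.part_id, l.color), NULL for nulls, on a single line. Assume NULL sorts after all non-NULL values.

(Chip, 3, red); (Chip, NULL, blue); (Gear, 2, teal); (Gear, 3, white); (Lens, 2, red); (Panel, NULL, gray); (NULL, 3, navy)

LEFT JOIN keeps every row from `parts`; unmatched rows get NULL for `shipments`'s columns.
Matching on l.part_id = r.part_id.
- part_id=3: 1 matching r row(s), so 1 row(s) emitted.
- part_id=5: no r row matches, row kept with r columns NULL.
- part_id=2: 1 matching r row(s), so 1 row(s) emitted.
- part_id=1: no r row matches, row kept with r columns NULL.
- part_id=2: 1 matching r row(s), so 1 row(s) emitted.
- part_id=3: 1 matching r row(s), so 1 row(s) emitted.
- part_id=3: 1 matching r row(s), so 1 row(s) emitted.
After projecting and ordering:
l.pname | r.part_id | l.color
Chip | 3 | red
Chip | NULL | blue
Gear | 2 | teal
Gear | 3 | white
Lens | 2 | red
Panel | NULL | gray
NULL | 3 | navy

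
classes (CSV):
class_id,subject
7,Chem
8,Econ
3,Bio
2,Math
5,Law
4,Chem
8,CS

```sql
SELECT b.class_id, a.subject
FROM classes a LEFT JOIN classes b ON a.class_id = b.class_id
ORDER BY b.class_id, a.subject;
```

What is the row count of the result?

9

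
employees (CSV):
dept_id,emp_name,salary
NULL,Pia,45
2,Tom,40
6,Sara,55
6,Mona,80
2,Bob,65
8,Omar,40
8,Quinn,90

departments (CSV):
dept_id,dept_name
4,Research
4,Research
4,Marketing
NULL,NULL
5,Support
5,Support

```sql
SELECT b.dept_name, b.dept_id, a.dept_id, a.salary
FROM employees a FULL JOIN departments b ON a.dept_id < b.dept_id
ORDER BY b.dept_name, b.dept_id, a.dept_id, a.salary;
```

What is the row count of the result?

16

FULL OUTER JOIN keeps every row from both sides; unmatched rows get NULL for the other side's columns.
Matching on a.dept_id < b.dept_id. A NULL in a compared column never satisfies the condition.
- a[0] dept_id=NULL → no match; kept with NULLs on the b side.
- a[1] dept_id=2 → 5 match(es) in b → 5 row(s).
- a[2] dept_id=6 → no match; kept with NULLs on the b side.
- a[3] dept_id=6 → no match; kept with NULLs on the b side.
- a[4] dept_id=2 → 5 match(es) in b → 5 row(s).
- a[5] dept_id=8 → no match; kept with NULLs on the b side.
- a[6] dept_id=8 → no match; kept with NULLs on the b side.
- plus 1 unmatched b row(s), each kept with NULL a columns.
Total: 10 matched + 6 padded = 16 rows.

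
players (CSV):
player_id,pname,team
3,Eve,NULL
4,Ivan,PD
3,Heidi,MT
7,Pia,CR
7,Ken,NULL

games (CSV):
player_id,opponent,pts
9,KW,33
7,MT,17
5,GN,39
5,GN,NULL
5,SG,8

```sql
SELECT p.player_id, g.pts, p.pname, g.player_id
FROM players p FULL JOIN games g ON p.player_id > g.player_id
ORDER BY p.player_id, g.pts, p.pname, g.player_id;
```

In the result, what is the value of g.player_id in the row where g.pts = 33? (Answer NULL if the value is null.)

9

FULL OUTER JOIN keeps every row from both sides; unmatched rows get NULL for the other side's columns.
Matching on p.player_id > g.player_id.
- p (player_id=3) has no partner → padded with NULL.
- p (player_id=4) has no partner → padded with NULL.
- p (player_id=3) has no partner → padded with NULL.
- p (player_id=7) pairs with 3 row(s) of g.
- p (player_id=7) pairs with 3 row(s) of g.
- plus 2 unmatched g row(s), each kept with NULL p columns.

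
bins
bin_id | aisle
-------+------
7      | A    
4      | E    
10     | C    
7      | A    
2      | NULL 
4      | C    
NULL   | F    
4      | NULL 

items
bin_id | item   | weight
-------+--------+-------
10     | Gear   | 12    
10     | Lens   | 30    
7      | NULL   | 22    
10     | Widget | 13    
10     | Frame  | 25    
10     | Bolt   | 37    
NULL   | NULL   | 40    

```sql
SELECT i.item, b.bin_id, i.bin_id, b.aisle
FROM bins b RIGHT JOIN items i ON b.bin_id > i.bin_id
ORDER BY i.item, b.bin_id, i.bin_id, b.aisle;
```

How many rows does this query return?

7

RIGHT JOIN keeps every row from `items`; unmatched rows get NULL for `bins`'s columns.
Matching on b.bin_id > i.bin_id. A NULL in a compared column never satisfies the condition.
- b[0] bin_id=7 → no match.
- b[1] bin_id=4 → no match.
- b[2] bin_id=10 → 1 match(es) in i → 1 row(s).
- b[3] bin_id=7 → no match.
- b[4] bin_id=2 → no match.
- b[5] bin_id=4 → no match.
- b[6] bin_id=NULL → no match.
- b[7] bin_id=4 → no match.
- 6 i row(s) had no b match → kept, b columns NULL.
Total: 1 matched + 6 padded = 7 rows.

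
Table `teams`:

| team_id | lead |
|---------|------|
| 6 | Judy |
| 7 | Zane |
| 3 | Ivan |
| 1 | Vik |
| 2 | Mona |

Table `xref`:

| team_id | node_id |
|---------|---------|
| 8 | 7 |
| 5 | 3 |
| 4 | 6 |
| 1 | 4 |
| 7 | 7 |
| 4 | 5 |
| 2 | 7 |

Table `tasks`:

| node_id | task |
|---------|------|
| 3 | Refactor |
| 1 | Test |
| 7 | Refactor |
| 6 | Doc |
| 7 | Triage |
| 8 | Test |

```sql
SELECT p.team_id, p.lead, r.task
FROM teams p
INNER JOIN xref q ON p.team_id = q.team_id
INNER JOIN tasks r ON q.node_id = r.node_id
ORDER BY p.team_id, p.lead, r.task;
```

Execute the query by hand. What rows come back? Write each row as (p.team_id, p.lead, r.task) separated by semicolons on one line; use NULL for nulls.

(2, Mona, Refactor); (2, Mona, Triage); (7, Zane, Refactor); (7, Zane, Triage)

Evaluate left to right. First `teams p INNER JOIN xref q` on team_id: 3 row(s).
Then INNER JOIN `tasks r` on node_id: keep only rows whose q.node_id appears in r.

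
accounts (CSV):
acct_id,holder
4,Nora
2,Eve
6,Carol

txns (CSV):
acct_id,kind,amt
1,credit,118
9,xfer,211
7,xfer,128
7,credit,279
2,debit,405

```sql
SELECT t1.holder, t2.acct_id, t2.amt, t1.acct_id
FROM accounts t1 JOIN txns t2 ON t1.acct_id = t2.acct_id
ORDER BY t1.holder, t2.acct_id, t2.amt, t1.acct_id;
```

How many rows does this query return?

1

INNER JOIN keeps only pairs where the ON condition holds.
Matching on t1.acct_id = t2.acct_id.
Matched pairs: 1.
Total: 1 rows.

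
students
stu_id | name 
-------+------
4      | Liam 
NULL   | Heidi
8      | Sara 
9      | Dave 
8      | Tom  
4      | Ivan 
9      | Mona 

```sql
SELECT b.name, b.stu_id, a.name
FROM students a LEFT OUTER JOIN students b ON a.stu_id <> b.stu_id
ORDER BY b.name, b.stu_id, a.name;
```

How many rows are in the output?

LEFT JOIN keeps every row from `students a`; unmatched rows get NULL for `students b`'s columns.
Matching on a.stu_id <> b.stu_id. A NULL in a compared column never satisfies the condition.
Matched pairs: 24; unmatched a rows kept: 1.
Total: 24 matched + 1 padded = 25 rows.

25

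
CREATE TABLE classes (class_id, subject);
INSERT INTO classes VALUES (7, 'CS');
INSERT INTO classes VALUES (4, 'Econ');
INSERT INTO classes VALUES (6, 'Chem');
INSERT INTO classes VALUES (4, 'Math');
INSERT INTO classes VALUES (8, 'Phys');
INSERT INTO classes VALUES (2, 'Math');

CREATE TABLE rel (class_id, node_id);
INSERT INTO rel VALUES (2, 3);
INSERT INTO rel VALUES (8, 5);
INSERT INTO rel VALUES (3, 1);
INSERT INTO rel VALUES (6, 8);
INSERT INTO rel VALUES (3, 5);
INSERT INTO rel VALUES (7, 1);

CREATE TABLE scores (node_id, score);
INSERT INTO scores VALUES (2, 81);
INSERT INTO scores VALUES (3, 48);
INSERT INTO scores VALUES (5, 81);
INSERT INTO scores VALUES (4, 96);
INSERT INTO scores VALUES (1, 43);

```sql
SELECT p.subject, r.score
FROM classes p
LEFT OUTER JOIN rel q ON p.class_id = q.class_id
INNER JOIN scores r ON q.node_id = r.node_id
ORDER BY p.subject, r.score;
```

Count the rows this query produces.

3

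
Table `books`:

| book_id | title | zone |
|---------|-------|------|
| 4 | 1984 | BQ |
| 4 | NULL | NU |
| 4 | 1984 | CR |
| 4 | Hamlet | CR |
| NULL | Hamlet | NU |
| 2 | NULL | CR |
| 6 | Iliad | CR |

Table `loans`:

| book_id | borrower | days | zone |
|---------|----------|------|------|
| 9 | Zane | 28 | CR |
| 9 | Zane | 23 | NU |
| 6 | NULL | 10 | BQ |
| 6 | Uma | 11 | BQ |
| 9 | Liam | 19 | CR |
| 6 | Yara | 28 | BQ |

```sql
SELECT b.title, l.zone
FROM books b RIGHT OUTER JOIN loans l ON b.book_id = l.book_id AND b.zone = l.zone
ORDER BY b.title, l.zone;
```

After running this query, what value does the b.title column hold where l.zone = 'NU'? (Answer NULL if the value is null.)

NULL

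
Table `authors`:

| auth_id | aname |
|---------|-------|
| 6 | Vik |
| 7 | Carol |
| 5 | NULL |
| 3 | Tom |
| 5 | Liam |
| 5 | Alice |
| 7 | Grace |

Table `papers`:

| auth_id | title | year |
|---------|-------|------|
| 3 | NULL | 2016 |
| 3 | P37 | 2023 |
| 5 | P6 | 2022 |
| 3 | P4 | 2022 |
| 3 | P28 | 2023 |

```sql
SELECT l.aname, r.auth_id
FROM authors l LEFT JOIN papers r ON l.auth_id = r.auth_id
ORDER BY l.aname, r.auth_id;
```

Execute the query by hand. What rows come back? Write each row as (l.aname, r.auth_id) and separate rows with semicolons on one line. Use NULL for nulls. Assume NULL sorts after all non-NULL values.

LEFT JOIN keeps every row from `authors`; unmatched rows get NULL for `papers`'s columns.
Matching on l.auth_id = r.auth_id.
- l[0] auth_id=6 → no match; kept with NULLs on the r side.
- l[1] auth_id=7 → no match; kept with NULLs on the r side.
- l[2] auth_id=5 → 1 match(es) in r → 1 row(s).
- l[3] auth_id=3 → 4 match(es) in r → 4 row(s).
- l[4] auth_id=5 → 1 match(es) in r → 1 row(s).
- l[5] auth_id=5 → 1 match(es) in r → 1 row(s).
- l[6] auth_id=7 → no match; kept with NULLs on the r side.
After projecting and ordering:
l.aname | r.auth_id
Alice | 5
Carol | NULL
Grace | NULL
Liam | 5
Tom | 3
Tom | 3
Tom | 3
Tom | 3
Vik | NULL
NULL | 5

(Alice, 5); (Carol, NULL); (Grace, NULL); (Liam, 5); (Tom, 3); (Tom, 3); (Tom, 3); (Tom, 3); (Vik, NULL); (NULL, 5)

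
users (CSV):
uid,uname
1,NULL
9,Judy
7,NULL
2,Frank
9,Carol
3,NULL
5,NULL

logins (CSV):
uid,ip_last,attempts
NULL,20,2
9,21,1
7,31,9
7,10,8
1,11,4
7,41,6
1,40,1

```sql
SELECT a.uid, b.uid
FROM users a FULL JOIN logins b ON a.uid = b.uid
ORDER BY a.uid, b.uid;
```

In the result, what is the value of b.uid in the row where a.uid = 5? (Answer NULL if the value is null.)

NULL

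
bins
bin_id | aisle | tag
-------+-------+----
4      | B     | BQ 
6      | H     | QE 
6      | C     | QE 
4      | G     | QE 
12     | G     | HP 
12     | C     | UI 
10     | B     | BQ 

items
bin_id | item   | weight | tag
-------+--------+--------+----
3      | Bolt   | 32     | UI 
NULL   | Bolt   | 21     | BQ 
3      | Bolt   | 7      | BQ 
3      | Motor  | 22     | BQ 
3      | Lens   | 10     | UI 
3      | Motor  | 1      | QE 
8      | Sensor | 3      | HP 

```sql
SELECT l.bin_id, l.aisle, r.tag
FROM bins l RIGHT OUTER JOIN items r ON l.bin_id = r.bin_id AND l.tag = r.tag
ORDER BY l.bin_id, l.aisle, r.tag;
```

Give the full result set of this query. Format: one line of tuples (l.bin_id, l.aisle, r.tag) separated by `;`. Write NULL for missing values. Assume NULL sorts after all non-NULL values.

RIGHT JOIN keeps every row from `items`; unmatched rows get NULL for `bins`'s columns.
Matching on l.bin_id = r.bin_id AND l.tag = r.tag. A NULL in a compared column never satisfies the condition.
Matched pairs: 0; unmatched r rows kept: 7.

(NULL, NULL, BQ); (NULL, NULL, BQ); (NULL, NULL, BQ); (NULL, NULL, HP); (NULL, NULL, QE); (NULL, NULL, UI); (NULL, NULL, UI)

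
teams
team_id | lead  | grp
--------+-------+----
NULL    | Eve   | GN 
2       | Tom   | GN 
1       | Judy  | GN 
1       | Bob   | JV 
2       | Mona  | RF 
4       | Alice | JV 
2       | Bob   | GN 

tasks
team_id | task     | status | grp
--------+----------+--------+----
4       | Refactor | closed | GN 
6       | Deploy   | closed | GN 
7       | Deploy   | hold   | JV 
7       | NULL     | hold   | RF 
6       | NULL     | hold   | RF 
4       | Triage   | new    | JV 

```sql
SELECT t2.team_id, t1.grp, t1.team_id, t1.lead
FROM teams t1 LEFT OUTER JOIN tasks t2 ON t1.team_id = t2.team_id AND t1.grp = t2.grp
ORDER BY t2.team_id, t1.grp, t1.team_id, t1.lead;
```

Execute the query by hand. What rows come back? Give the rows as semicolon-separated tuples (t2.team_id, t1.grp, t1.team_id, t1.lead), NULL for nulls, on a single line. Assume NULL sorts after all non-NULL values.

(4, JV, 4, Alice); (NULL, GN, 1, Judy); (NULL, GN, 2, Bob); (NULL, GN, 2, Tom); (NULL, GN, NULL, Eve); (NULL, JV, 1, Bob); (NULL, RF, 2, Mona)

LEFT JOIN keeps every row from `teams`; unmatched rows get NULL for `tasks`'s columns.
Matching on t1.team_id = t2.team_id AND t1.grp = t2.grp. A NULL in a compared column never satisfies the condition.
Matched pairs: 1; unmatched t1 rows kept: 6.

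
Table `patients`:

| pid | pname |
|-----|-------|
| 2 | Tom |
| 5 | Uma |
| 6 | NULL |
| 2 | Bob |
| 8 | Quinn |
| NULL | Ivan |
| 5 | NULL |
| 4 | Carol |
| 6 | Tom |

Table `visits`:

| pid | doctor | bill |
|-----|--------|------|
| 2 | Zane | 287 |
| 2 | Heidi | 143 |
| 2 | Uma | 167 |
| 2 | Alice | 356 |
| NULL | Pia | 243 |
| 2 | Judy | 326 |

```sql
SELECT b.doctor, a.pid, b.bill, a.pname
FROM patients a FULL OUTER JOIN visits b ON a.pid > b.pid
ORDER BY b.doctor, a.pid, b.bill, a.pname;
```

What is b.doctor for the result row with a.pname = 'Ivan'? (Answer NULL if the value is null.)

NULL

FULL OUTER JOIN keeps every row from both sides; unmatched rows get NULL for the other side's columns.
Matching on a.pid > b.pid. A NULL in a compared column never satisfies the condition.
- a row (pid=2): no match → kept, b columns NULL.
- a row (pid=5): matches 5 b row(s) → 5 output row(s).
- a row (pid=6): matches 5 b row(s) → 5 output row(s).
- a row (pid=2): no match → kept, b columns NULL.
- a row (pid=8): matches 5 b row(s) → 5 output row(s).
- a row (pid=NULL): no match → kept, b columns NULL.
- a row (pid=5): matches 5 b row(s) → 5 output row(s).
- a row (pid=4): matches 5 b row(s) → 5 output row(s).
- a row (pid=6): matches 5 b row(s) → 5 output row(s).
- 1 b row(s) had no a match → kept, a columns NULL.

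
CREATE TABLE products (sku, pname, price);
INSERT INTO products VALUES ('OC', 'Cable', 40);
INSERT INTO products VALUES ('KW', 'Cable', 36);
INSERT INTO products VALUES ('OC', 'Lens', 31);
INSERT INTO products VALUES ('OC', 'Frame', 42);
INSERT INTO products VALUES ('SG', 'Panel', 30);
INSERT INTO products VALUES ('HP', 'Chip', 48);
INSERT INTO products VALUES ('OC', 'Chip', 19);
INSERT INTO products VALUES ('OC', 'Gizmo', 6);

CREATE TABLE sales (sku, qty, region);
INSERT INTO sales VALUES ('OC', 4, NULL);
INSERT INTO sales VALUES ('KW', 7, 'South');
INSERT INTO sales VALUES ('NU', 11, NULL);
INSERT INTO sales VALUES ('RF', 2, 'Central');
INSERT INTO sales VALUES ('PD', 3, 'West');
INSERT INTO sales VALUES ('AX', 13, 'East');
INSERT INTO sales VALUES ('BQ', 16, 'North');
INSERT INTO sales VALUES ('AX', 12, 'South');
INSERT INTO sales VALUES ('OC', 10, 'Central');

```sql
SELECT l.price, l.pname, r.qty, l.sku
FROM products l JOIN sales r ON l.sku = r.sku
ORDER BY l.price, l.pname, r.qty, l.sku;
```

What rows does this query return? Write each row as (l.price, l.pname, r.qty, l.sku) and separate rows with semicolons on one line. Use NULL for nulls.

INNER JOIN keeps only pairs where the ON condition holds.
Matching on l.sku = r.sku.
- l[0] sku=OC → 2 match(es) in r → 2 row(s).
- l[1] sku=KW → 1 match(es) in r → 1 row(s).
- l[2] sku=OC → 2 match(es) in r → 2 row(s).
- l[3] sku=OC → 2 match(es) in r → 2 row(s).
- l[4] sku=SG → no match; dropped.
- l[5] sku=HP → no match; dropped.
- l[6] sku=OC → 2 match(es) in r → 2 row(s).
- l[7] sku=OC → 2 match(es) in r → 2 row(s).

(6, Gizmo, 4, OC); (6, Gizmo, 10, OC); (19, Chip, 4, OC); (19, Chip, 10, OC); (31, Lens, 4, OC); (31, Lens, 10, OC); (36, Cable, 7, KW); (40, Cable, 4, OC); (40, Cable, 10, OC); (42, Frame, 4, OC); (42, Frame, 10, OC)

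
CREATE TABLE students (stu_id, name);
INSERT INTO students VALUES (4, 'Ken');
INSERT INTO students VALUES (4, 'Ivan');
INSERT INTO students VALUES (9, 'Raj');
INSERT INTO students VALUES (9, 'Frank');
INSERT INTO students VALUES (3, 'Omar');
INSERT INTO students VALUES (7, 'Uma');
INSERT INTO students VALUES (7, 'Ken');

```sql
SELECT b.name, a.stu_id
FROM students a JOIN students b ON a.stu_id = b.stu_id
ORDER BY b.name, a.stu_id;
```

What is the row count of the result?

INNER JOIN keeps only pairs where the ON condition holds.
Matching on a.stu_id = b.stu_id.
- a[0] stu_id=4 → 2 match(es) in b → 2 row(s).
- a[1] stu_id=4 → 2 match(es) in b → 2 row(s).
- a[2] stu_id=9 → 2 match(es) in b → 2 row(s).
- a[3] stu_id=9 → 2 match(es) in b → 2 row(s).
- a[4] stu_id=3 → 1 match(es) in b → 1 row(s).
- a[5] stu_id=7 → 2 match(es) in b → 2 row(s).
- a[6] stu_id=7 → 2 match(es) in b → 2 row(s).
Total: 13 rows.

13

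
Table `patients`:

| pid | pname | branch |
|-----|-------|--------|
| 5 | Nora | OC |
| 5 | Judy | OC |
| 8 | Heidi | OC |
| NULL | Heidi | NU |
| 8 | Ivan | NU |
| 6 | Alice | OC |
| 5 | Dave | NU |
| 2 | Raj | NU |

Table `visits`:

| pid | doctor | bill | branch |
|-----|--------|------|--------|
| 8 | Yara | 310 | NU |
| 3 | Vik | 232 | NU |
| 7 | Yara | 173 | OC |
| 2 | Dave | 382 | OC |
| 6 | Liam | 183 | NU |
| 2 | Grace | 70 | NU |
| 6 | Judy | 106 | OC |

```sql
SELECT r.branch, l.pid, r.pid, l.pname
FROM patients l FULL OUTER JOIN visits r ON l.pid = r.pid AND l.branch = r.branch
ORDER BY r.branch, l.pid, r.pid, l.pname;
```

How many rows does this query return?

FULL OUTER JOIN keeps every row from both sides; unmatched rows get NULL for the other side's columns.
Matching on l.pid = r.pid AND l.branch = r.branch. A NULL in a compared column never satisfies the condition.
- l row (pid=5, branch=OC): no match → kept, r columns NULL.
- l row (pid=5, branch=OC): no match → kept, r columns NULL.
- l row (pid=8, branch=OC): no match → kept, r columns NULL.
- l row (pid=NULL, branch=NU): no match → kept, r columns NULL.
- l row (pid=8, branch=NU): matches 1 r row(s) → 1 output row(s).
- l row (pid=6, branch=OC): matches 1 r row(s) → 1 output row(s).
- l row (pid=5, branch=NU): no match → kept, r columns NULL.
- l row (pid=2, branch=NU): matches 1 r row(s) → 1 output row(s).
- 4 r row(s) had no l match → kept, l columns NULL.
Total: 3 matched + 9 padded = 12 rows.

12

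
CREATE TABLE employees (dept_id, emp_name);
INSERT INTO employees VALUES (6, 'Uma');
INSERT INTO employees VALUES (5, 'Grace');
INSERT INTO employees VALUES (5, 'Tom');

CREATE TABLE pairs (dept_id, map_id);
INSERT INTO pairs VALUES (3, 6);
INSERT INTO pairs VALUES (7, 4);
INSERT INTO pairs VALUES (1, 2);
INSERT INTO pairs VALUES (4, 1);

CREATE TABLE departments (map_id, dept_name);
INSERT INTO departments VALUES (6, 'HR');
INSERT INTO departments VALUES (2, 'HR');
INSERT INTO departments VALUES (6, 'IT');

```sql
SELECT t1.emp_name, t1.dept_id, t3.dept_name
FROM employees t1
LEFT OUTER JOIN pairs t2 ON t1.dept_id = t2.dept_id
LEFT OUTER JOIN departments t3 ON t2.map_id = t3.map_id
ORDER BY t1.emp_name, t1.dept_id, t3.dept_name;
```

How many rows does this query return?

3

Step 1 — t1 LEFT JOIN t2 on dept_id → 3 row(s).
Then LEFT JOIN `departments t3` on map_id: each of those 3 rows is kept; rows whose t2.map_id has no match in t3 get NULL for t3's columns.
Result: 3 row(s).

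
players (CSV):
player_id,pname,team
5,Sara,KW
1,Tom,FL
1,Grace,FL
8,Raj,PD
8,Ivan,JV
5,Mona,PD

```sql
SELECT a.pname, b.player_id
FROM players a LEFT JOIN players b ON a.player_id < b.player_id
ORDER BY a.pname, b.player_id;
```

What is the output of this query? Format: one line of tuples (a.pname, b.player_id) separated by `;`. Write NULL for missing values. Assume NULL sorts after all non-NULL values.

LEFT JOIN keeps every row from `players a`; unmatched rows get NULL for `players b`'s columns.
Matching on a.player_id < b.player_id.
- a row (player_id=5): matches 2 b row(s) → 2 output row(s).
- a row (player_id=1): matches 4 b row(s) → 4 output row(s).
- a row (player_id=1): matches 4 b row(s) → 4 output row(s).
- a row (player_id=8): no match → kept, b columns NULL.
- a row (player_id=8): no match → kept, b columns NULL.
- a row (player_id=5): matches 2 b row(s) → 2 output row(s).

(Grace, 5); (Grace, 5); (Grace, 8); (Grace, 8); (Ivan, NULL); (Mona, 8); (Mona, 8); (Raj, NULL); (Sara, 8); (Sara, 8); (Tom, 5); (Tom, 5); (Tom, 8); (Tom, 8)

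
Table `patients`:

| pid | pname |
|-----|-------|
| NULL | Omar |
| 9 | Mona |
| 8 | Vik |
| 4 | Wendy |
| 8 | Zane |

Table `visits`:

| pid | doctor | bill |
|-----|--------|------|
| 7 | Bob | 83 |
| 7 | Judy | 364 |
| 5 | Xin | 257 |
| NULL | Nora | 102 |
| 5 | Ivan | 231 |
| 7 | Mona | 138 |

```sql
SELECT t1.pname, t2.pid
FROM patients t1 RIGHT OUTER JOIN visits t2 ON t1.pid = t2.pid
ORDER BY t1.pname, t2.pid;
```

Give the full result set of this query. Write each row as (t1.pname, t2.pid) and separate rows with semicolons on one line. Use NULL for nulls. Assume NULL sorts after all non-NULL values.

(NULL, 5); (NULL, 5); (NULL, 7); (NULL, 7); (NULL, 7); (NULL, NULL)

RIGHT JOIN keeps every row from `visits`; unmatched rows get NULL for `patients`'s columns.
Matching on t1.pid = t2.pid. A NULL in a compared column never satisfies the condition.
- pid=NULL: no matching t2 row.
- pid=9: no matching t2 row.
- pid=8: no matching t2 row.
- pid=4: no matching t2 row.
- pid=8: no matching t2 row.
- 6 t2 row(s) had no t1 match → kept, t1 columns NULL.
After projecting and ordering:
t1.pname | t2.pid
NULL | 5
NULL | 5
NULL | 7
NULL | 7
NULL | 7
NULL | NULL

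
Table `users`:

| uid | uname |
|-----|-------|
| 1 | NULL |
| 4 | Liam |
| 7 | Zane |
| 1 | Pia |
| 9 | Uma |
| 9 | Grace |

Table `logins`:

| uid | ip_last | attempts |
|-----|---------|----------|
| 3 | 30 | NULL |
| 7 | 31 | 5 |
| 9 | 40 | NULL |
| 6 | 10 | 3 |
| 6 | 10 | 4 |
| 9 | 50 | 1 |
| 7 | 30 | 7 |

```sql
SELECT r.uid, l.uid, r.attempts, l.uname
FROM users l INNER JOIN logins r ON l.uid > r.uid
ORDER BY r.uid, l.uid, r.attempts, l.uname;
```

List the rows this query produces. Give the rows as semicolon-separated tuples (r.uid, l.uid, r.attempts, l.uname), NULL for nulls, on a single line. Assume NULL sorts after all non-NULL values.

(3, 4, NULL, Liam); (3, 7, NULL, Zane); (3, 9, NULL, Grace); (3, 9, NULL, Uma); (6, 7, 3, Zane); (6, 7, 4, Zane); (6, 9, 3, Grace); (6, 9, 3, Uma); (6, 9, 4, Grace); (6, 9, 4, Uma); (7, 9, 5, Grace); (7, 9, 5, Uma); (7, 9, 7, Grace); (7, 9, 7, Uma)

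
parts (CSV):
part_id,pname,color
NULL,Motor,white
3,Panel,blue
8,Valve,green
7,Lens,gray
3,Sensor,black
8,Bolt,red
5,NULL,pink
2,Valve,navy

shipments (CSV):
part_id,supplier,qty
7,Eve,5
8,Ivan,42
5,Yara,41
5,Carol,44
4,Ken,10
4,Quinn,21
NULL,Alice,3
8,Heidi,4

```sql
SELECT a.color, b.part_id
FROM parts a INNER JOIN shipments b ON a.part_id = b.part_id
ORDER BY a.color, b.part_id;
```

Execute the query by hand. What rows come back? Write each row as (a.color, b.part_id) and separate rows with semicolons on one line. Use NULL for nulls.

(gray, 7); (green, 8); (green, 8); (pink, 5); (pink, 5); (red, 8); (red, 8)

INNER JOIN keeps only pairs where the ON condition holds.
Matching on a.part_id = b.part_id. A NULL in a compared column never satisfies the condition.
- part_id=NULL: no matching b row, dropped.
- part_id=3: no matching b row, dropped.
- part_id=8: 2 matching b row(s), so 2 row(s) emitted.
- part_id=7: 1 matching b row(s), so 1 row(s) emitted.
- part_id=3: no matching b row, dropped.
- part_id=8: 2 matching b row(s), so 2 row(s) emitted.
- part_id=5: 2 matching b row(s), so 2 row(s) emitted.
- part_id=2: no matching b row, dropped.
After projecting and ordering:
a.color | b.part_id
gray | 7
green | 8
green | 8
pink | 5
pink | 5
red | 8
red | 8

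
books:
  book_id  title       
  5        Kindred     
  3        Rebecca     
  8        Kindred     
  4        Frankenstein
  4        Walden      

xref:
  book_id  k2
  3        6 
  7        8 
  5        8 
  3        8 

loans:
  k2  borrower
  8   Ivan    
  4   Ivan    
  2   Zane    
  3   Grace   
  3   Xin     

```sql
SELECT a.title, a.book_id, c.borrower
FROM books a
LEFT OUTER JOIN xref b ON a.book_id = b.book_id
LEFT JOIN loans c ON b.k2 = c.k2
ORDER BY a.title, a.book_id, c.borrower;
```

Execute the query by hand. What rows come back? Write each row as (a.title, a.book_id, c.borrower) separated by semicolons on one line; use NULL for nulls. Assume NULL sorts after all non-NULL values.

Step 1 — a LEFT JOIN b on book_id → 6 row(s).
Then LEFT JOIN `loans c` on k2: each of those 6 rows is kept; rows whose b.k2 has no match in c get NULL for c's columns.

(Frankenstein, 4, NULL); (Kindred, 5, Ivan); (Kindred, 8, NULL); (Rebecca, 3, Ivan); (Rebecca, 3, NULL); (Walden, 4, NULL)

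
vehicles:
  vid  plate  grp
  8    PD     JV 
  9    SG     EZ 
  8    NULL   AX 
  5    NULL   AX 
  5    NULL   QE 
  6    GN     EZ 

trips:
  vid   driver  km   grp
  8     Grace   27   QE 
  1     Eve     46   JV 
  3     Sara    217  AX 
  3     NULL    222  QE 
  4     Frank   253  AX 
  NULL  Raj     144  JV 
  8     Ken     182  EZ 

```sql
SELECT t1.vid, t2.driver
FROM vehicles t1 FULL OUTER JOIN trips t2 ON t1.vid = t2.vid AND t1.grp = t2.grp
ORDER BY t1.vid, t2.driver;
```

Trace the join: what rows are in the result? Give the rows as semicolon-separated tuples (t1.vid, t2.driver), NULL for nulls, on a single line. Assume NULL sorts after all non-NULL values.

(5, NULL); (5, NULL); (6, NULL); (8, NULL); (8, NULL); (9, NULL); (NULL, Eve); (NULL, Frank); (NULL, Grace); (NULL, Ken); (NULL, Raj); (NULL, Sara); (NULL, NULL)

FULL OUTER JOIN keeps every row from both sides; unmatched rows get NULL for the other side's columns.
Matching on t1.vid = t2.vid AND t1.grp = t2.grp. A NULL in a compared column never satisfies the condition.
Matched pairs: 0; unmatched t1 rows kept: 6; unmatched t2 rows kept: 7.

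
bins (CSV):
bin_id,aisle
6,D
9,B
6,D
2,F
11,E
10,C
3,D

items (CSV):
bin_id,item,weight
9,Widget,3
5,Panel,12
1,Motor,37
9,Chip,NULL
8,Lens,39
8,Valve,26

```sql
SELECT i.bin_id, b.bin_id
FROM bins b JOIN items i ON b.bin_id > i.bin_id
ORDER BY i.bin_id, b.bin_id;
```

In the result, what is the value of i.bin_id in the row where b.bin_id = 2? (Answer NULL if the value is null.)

INNER JOIN keeps only pairs where the ON condition holds.
Matching on b.bin_id > i.bin_id.
- b[0] bin_id=6 → 2 match(es) in i → 2 row(s).
- b[1] bin_id=9 → 4 match(es) in i → 4 row(s).
- b[2] bin_id=6 → 2 match(es) in i → 2 row(s).
- b[3] bin_id=2 → 1 match(es) in i → 1 row(s).
- b[4] bin_id=11 → 6 match(es) in i → 6 row(s).
- b[5] bin_id=10 → 6 match(es) in i → 6 row(s).
- b[6] bin_id=3 → 1 match(es) in i → 1 row(s).

1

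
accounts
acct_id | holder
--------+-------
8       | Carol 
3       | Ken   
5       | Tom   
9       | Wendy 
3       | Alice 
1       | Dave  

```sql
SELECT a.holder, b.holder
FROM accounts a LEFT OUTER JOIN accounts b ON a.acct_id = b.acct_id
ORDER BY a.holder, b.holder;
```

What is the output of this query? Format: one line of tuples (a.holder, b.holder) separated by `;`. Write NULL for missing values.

(Alice, Alice); (Alice, Ken); (Carol, Carol); (Dave, Dave); (Ken, Alice); (Ken, Ken); (Tom, Tom); (Wendy, Wendy)

LEFT JOIN keeps every row from `accounts a`; unmatched rows get NULL for `accounts b`'s columns.
Matching on a.acct_id = b.acct_id.
- a row (acct_id=8): matches 1 b row(s) → 1 output row(s).
- a row (acct_id=3): matches 2 b row(s) → 2 output row(s).
- a row (acct_id=5): matches 1 b row(s) → 1 output row(s).
- a row (acct_id=9): matches 1 b row(s) → 1 output row(s).
- a row (acct_id=3): matches 2 b row(s) → 2 output row(s).
- a row (acct_id=1): matches 1 b row(s) → 1 output row(s).
After projecting and ordering:
a.holder | b.holder
Alice | Alice
Alice | Ken
Carol | Carol
Dave | Dave
Ken | Alice
Ken | Ken
Tom | Tom
Wendy | Wendy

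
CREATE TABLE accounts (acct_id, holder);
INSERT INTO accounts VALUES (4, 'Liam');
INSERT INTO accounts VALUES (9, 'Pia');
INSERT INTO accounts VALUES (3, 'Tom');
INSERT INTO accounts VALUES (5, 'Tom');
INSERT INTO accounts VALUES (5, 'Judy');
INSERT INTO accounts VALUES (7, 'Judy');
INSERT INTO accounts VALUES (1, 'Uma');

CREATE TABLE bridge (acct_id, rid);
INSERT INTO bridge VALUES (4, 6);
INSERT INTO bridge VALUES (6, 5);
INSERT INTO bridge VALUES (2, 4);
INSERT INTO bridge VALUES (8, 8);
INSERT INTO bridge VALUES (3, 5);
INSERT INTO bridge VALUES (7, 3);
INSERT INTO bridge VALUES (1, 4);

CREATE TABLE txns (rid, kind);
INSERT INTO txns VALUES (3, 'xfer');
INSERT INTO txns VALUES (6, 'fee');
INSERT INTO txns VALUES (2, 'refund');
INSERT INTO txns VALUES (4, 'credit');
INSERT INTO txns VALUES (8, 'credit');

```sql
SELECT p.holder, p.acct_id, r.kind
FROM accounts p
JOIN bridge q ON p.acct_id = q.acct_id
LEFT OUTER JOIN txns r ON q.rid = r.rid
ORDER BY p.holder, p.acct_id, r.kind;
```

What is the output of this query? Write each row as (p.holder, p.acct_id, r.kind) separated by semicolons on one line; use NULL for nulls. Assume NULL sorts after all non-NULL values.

Step 1 — p INNER JOIN q on acct_id → 4 row(s).
Then LEFT JOIN `txns r` on rid: each of those 4 rows is kept; rows whose q.rid has no match in r get NULL for r's columns.

(Judy, 7, xfer); (Liam, 4, fee); (Tom, 3, NULL); (Uma, 1, credit)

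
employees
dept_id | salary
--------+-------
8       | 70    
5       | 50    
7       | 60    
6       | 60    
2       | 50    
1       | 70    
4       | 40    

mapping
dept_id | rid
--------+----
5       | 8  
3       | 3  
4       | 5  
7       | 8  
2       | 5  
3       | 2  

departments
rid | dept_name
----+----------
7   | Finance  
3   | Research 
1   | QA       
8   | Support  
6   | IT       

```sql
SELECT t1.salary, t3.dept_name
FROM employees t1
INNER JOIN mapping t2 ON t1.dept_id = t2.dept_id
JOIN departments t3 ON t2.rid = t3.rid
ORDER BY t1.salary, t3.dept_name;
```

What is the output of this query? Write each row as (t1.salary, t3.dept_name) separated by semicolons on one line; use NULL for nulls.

Evaluate left to right. First `employees t1 INNER JOIN mapping t2` on dept_id: 4 row(s).
Then INNER JOIN `departments t3` on rid: keep only rows whose t2.rid appears in t3.

(50, Support); (60, Support)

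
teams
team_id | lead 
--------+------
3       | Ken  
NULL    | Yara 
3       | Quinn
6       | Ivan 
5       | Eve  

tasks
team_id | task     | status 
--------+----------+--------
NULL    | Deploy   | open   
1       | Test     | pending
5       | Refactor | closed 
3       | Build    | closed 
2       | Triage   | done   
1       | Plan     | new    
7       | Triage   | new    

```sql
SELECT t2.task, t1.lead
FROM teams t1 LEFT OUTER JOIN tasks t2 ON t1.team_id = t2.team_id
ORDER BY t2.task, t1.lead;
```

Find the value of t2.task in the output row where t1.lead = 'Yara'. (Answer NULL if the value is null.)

LEFT JOIN keeps every row from `teams`; unmatched rows get NULL for `tasks`'s columns.
Matching on t1.team_id = t2.team_id. A NULL in a compared column never satisfies the condition.
- t1 (team_id=3) pairs with 1 row(s) of t2.
- t1 (team_id=NULL) has no partner → padded with NULL.
- t1 (team_id=3) pairs with 1 row(s) of t2.
- t1 (team_id=6) has no partner → padded with NULL.
- t1 (team_id=5) pairs with 1 row(s) of t2.

NULL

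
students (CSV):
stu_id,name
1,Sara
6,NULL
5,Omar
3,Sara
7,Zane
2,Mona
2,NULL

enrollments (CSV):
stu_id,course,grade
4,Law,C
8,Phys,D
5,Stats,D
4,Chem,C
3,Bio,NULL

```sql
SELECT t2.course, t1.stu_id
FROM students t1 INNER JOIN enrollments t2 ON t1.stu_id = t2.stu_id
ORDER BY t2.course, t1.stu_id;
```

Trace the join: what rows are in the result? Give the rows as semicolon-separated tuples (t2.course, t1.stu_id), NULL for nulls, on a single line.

INNER JOIN keeps only pairs where the ON condition holds.
Matching on t1.stu_id = t2.stu_id.
Matched pairs: 2.

(Bio, 3); (Stats, 5)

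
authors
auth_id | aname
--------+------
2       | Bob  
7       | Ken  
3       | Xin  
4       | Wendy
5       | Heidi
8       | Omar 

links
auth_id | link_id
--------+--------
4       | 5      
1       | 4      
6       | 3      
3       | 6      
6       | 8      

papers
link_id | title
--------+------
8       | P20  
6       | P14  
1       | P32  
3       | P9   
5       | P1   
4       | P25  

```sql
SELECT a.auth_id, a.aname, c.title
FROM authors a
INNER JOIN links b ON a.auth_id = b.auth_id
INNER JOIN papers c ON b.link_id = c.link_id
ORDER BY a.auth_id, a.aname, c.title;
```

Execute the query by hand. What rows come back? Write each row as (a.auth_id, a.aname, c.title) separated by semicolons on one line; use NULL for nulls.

(3, Xin, P14); (4, Wendy, P1)

Step 1 — a INNER JOIN b on auth_id → 2 row(s).
Then INNER JOIN `papers c` on link_id: keep only rows whose b.link_id appears in c.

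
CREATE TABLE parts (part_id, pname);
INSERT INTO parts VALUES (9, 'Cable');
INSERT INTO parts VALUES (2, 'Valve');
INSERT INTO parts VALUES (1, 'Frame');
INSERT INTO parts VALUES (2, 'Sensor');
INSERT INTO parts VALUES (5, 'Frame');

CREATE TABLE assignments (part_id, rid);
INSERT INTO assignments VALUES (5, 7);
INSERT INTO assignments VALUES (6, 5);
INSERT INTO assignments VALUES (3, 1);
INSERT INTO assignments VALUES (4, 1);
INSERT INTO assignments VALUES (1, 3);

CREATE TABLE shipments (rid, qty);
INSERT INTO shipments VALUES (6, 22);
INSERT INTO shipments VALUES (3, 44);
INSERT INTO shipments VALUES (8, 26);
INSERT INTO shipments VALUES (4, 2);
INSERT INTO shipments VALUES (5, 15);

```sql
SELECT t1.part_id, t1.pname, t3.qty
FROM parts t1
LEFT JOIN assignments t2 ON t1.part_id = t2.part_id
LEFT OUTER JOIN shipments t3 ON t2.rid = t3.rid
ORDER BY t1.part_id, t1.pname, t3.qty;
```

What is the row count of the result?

5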